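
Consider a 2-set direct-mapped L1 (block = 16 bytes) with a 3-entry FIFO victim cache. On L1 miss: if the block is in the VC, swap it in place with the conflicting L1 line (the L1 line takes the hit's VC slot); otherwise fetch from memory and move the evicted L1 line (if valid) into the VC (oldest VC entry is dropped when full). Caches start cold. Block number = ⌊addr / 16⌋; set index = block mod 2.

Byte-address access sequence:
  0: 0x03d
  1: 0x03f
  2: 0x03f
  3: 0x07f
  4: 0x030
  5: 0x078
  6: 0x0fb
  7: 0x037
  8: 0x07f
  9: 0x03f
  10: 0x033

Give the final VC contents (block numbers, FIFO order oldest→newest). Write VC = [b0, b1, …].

0: 0x3d (blk 3, set 1) → MISS  vc=[]
1: 0x3f (blk 3, set 1) → L1-HIT  vc=[]
2: 0x3f (blk 3, set 1) → L1-HIT  vc=[]
3: 0x7f (blk 7, set 1) → MISS  vc=[3]
4: 0x30 (blk 3, set 1) → VC-HIT  vc=[7]
5: 0x78 (blk 7, set 1) → VC-HIT  vc=[3]
6: 0xfb (blk 15, set 1) → MISS  vc=[3, 7]
7: 0x37 (blk 3, set 1) → VC-HIT  vc=[15, 7]
8: 0x7f (blk 7, set 1) → VC-HIT  vc=[15, 3]
9: 0x3f (blk 3, set 1) → VC-HIT  vc=[15, 7]
10: 0x33 (blk 3, set 1) → L1-HIT  vc=[15, 7]

VC = [15, 7]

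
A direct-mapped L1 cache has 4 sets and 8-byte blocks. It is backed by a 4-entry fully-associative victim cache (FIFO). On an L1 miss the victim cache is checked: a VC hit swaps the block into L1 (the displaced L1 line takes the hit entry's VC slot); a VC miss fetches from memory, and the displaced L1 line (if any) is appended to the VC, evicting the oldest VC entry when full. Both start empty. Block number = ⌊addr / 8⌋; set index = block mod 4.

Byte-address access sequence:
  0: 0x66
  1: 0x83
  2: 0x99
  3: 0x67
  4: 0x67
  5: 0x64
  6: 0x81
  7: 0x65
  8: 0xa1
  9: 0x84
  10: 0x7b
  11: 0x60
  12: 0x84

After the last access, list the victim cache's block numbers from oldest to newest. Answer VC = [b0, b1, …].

VC = [20, 12, 19]

#0 0x66→b12/s0 MISS; vc=[]
#1 0x83→b16/s0 MISS; vc=[12]
#2 0x99→b19/s3 MISS; vc=[12]
#3 0x67→b12/s0 VC-HIT; vc=[16]
#4 0x67→b12/s0 L1-HIT; vc=[16]
#5 0x64→b12/s0 L1-HIT; vc=[16]
#6 0x81→b16/s0 VC-HIT; vc=[12]
#7 0x65→b12/s0 VC-HIT; vc=[16]
#8 0xa1→b20/s0 MISS; vc=[16,12]
#9 0x84→b16/s0 VC-HIT; vc=[20,12]
#10 0x7b→b15/s3 MISS; vc=[20,12,19]
#11 0x60→b12/s0 VC-HIT; vc=[20,16,19]
#12 0x84→b16/s0 VC-HIT; vc=[20,12,19]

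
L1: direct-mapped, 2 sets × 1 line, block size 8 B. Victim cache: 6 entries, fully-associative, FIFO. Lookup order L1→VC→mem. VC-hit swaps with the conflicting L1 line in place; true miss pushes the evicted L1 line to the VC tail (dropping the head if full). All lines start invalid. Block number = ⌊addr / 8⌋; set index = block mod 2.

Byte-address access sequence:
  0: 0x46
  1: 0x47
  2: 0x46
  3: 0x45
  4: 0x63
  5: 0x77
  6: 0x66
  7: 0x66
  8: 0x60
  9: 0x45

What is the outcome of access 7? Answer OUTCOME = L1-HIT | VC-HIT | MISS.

0: 0x46 (blk 8, set 0) → MISS  vc=[]
1: 0x47 (blk 8, set 0) → L1-HIT  vc=[]
2: 0x46 (blk 8, set 0) → L1-HIT  vc=[]
3: 0x45 (blk 8, set 0) → L1-HIT  vc=[]
4: 0x63 (blk 12, set 0) → MISS  vc=[8]
5: 0x77 (blk 14, set 0) → MISS  vc=[8, 12]
6: 0x66 (blk 12, set 0) → VC-HIT  vc=[8, 14]
7: 0x66 (blk 12, set 0) → L1-HIT  vc=[8, 14]
8: 0x60 (blk 12, set 0) → L1-HIT  vc=[8, 14]
9: 0x45 (blk 8, set 0) → VC-HIT  vc=[12, 14]

OUTCOME = L1-HIT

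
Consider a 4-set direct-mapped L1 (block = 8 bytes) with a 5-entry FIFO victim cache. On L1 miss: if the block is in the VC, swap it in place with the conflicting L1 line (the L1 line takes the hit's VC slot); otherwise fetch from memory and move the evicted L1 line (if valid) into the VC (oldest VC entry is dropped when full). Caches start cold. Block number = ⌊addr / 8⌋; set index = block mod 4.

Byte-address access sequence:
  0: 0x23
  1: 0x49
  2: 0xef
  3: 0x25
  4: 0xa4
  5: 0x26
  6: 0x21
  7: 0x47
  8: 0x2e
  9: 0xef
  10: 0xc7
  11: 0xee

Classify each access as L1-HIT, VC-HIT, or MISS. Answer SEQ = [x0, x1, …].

SEQ = [MISS, MISS, MISS, L1-HIT, MISS, VC-HIT, L1-HIT, MISS, MISS, VC-HIT, MISS, L1-HIT]

0: 0x23 (blk 4, set 0) → MISS  vc=[]
1: 0x49 (blk 9, set 1) → MISS  vc=[]
2: 0xef (blk 29, set 1) → MISS  vc=[9]
3: 0x25 (blk 4, set 0) → L1-HIT  vc=[9]
4: 0xa4 (blk 20, set 0) → MISS  vc=[9, 4]
5: 0x26 (blk 4, set 0) → VC-HIT  vc=[9, 20]
6: 0x21 (blk 4, set 0) → L1-HIT  vc=[9, 20]
7: 0x47 (blk 8, set 0) → MISS  vc=[9, 20, 4]
8: 0x2e (blk 5, set 1) → MISS  vc=[9, 20, 4, 29]
9: 0xef (blk 29, set 1) → VC-HIT  vc=[9, 20, 4, 5]
10: 0xc7 (blk 24, set 0) → MISS  vc=[9, 20, 4, 5, 8]
11: 0xee (blk 29, set 1) → L1-HIT  vc=[9, 20, 4, 5, 8]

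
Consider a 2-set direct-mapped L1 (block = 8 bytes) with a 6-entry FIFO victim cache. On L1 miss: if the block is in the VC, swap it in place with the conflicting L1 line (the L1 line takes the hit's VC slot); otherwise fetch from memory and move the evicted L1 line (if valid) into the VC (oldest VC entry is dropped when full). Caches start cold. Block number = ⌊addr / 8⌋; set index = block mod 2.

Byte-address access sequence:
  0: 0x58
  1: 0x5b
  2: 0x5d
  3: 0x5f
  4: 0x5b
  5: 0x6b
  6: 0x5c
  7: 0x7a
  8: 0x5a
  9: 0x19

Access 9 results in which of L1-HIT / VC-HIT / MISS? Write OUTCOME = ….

OUTCOME = MISS

  [0] addr=0x58 blk=11 s=1: MISS | VC []
  [1] addr=0x5b blk=11 s=1: L1-HIT | VC []
  [2] addr=0x5d blk=11 s=1: L1-HIT | VC []
  [3] addr=0x5f blk=11 s=1: L1-HIT | VC []
  [4] addr=0x5b blk=11 s=1: L1-HIT | VC []
  [5] addr=0x6b blk=13 s=1: MISS | VC [11]
  [6] addr=0x5c blk=11 s=1: VC-HIT | VC [13]
  [7] addr=0x7a blk=15 s=1: MISS | VC [13, 11]
  [8] addr=0x5a blk=11 s=1: VC-HIT | VC [13, 15]
  [9] addr=0x19 blk=3 s=1: MISS | VC [13, 15, 11]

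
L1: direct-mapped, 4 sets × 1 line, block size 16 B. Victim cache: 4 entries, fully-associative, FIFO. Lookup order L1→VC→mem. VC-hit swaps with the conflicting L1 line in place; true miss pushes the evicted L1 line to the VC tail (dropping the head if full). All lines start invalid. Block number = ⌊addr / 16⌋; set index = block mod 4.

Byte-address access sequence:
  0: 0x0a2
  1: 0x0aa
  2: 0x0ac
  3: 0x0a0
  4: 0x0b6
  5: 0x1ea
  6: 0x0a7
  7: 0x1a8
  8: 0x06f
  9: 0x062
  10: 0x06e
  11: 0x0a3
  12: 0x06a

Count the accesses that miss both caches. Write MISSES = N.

#0 0xa2→b10/s2 MISS; vc=[]
#1 0xaa→b10/s2 L1-HIT; vc=[]
#2 0xac→b10/s2 L1-HIT; vc=[]
#3 0xa0→b10/s2 L1-HIT; vc=[]
#4 0xb6→b11/s3 MISS; vc=[]
#5 0x1ea→b30/s2 MISS; vc=[10]
#6 0xa7→b10/s2 VC-HIT; vc=[30]
#7 0x1a8→b26/s2 MISS; vc=[30,10]
#8 0x6f→b6/s2 MISS; vc=[30,10,26]
#9 0x62→b6/s2 L1-HIT; vc=[30,10,26]
#10 0x6e→b6/s2 L1-HIT; vc=[30,10,26]
#11 0xa3→b10/s2 VC-HIT; vc=[30,6,26]
#12 0x6a→b6/s2 VC-HIT; vc=[30,10,26]

MISSES = 5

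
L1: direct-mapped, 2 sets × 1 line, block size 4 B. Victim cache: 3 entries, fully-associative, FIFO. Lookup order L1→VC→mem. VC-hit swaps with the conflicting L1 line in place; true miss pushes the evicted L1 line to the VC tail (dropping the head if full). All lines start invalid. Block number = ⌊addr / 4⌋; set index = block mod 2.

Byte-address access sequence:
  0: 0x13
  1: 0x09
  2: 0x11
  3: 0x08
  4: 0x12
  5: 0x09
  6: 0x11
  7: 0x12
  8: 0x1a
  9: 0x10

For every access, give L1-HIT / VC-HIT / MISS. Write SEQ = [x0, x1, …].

SEQ = [MISS, MISS, VC-HIT, VC-HIT, VC-HIT, VC-HIT, VC-HIT, L1-HIT, MISS, VC-HIT]

0: 0x13 (blk 4, set 0) → MISS  vc=[]
1: 0x9 (blk 2, set 0) → MISS  vc=[4]
2: 0x11 (blk 4, set 0) → VC-HIT  vc=[2]
3: 0x8 (blk 2, set 0) → VC-HIT  vc=[4]
4: 0x12 (blk 4, set 0) → VC-HIT  vc=[2]
5: 0x9 (blk 2, set 0) → VC-HIT  vc=[4]
6: 0x11 (blk 4, set 0) → VC-HIT  vc=[2]
7: 0x12 (blk 4, set 0) → L1-HIT  vc=[2]
8: 0x1a (blk 6, set 0) → MISS  vc=[2, 4]
9: 0x10 (blk 4, set 0) → VC-HIT  vc=[2, 6]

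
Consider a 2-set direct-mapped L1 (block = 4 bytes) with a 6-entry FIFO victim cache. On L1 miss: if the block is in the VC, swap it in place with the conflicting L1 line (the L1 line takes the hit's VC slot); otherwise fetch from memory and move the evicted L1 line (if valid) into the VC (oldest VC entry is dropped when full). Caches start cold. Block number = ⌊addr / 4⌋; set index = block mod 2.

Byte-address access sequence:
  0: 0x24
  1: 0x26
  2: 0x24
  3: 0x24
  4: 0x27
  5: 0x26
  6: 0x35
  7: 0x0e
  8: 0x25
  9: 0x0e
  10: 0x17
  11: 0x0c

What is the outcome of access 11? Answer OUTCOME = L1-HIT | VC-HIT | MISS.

OUTCOME = VC-HIT

#0 0x24→b9/s1 MISS; vc=[]
#1 0x26→b9/s1 L1-HIT; vc=[]
#2 0x24→b9/s1 L1-HIT; vc=[]
#3 0x24→b9/s1 L1-HIT; vc=[]
#4 0x27→b9/s1 L1-HIT; vc=[]
#5 0x26→b9/s1 L1-HIT; vc=[]
#6 0x35→b13/s1 MISS; vc=[9]
#7 0xe→b3/s1 MISS; vc=[9,13]
#8 0x25→b9/s1 VC-HIT; vc=[3,13]
#9 0xe→b3/s1 VC-HIT; vc=[9,13]
#10 0x17→b5/s1 MISS; vc=[9,13,3]
#11 0xc→b3/s1 VC-HIT; vc=[9,13,5]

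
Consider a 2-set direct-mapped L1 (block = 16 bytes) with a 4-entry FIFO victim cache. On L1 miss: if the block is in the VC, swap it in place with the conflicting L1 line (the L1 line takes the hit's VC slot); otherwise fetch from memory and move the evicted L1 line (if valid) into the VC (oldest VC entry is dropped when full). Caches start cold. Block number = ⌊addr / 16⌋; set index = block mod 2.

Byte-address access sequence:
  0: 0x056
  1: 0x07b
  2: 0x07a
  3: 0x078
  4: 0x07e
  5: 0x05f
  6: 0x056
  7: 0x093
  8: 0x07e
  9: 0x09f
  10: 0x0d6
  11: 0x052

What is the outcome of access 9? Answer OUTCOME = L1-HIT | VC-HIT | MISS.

0: 0x56 (blk 5, set 1) → MISS  vc=[]
1: 0x7b (blk 7, set 1) → MISS  vc=[5]
2: 0x7a (blk 7, set 1) → L1-HIT  vc=[5]
3: 0x78 (blk 7, set 1) → L1-HIT  vc=[5]
4: 0x7e (blk 7, set 1) → L1-HIT  vc=[5]
5: 0x5f (blk 5, set 1) → VC-HIT  vc=[7]
6: 0x56 (blk 5, set 1) → L1-HIT  vc=[7]
7: 0x93 (blk 9, set 1) → MISS  vc=[7, 5]
8: 0x7e (blk 7, set 1) → VC-HIT  vc=[9, 5]
9: 0x9f (blk 9, set 1) → VC-HIT  vc=[7, 5]
10: 0xd6 (blk 13, set 1) → MISS  vc=[7, 5, 9]
11: 0x52 (blk 5, set 1) → VC-HIT  vc=[7, 13, 9]

OUTCOME = VC-HIT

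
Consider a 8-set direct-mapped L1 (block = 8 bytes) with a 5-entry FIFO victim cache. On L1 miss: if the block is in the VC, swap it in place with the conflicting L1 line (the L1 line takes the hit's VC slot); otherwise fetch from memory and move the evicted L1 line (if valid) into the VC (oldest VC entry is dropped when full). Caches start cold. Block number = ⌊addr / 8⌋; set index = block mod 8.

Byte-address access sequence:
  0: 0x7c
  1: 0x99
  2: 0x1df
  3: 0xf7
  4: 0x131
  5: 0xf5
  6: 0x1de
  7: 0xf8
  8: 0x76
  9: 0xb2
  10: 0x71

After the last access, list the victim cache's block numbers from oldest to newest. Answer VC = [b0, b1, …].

  [0] addr=0x7c blk=15 s=7: MISS | VC []
  [1] addr=0x99 blk=19 s=3: MISS | VC []
  [2] addr=0x1df blk=59 s=3: MISS | VC [19]
  [3] addr=0xf7 blk=30 s=6: MISS | VC [19]
  [4] addr=0x131 blk=38 s=6: MISS | VC [19, 30]
  [5] addr=0xf5 blk=30 s=6: VC-HIT | VC [19, 38]
  [6] addr=0x1de blk=59 s=3: L1-HIT | VC [19, 38]
  [7] addr=0xf8 blk=31 s=7: MISS | VC [19, 38, 15]
  [8] addr=0x76 blk=14 s=6: MISS | VC [19, 38, 15, 30]
  [9] addr=0xb2 blk=22 s=6: MISS | VC [19, 38, 15, 30, 14]
  [10] addr=0x71 blk=14 s=6: VC-HIT | VC [19, 38, 15, 30, 22]

VC = [19, 38, 15, 30, 22]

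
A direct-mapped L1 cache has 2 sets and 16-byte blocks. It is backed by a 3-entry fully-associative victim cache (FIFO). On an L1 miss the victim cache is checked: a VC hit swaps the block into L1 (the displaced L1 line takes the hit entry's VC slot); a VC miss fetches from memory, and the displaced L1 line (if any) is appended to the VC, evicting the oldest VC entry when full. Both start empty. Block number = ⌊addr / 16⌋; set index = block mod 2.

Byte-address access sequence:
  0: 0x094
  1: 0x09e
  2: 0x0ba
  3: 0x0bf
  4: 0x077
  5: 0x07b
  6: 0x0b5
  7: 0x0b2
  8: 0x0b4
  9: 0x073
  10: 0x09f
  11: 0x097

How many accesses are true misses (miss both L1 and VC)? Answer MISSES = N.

MISSES = 3

  [0] addr=0x94 blk=9 s=1: MISS | VC []
  [1] addr=0x9e blk=9 s=1: L1-HIT | VC []
  [2] addr=0xba blk=11 s=1: MISS | VC [9]
  [3] addr=0xbf blk=11 s=1: L1-HIT | VC [9]
  [4] addr=0x77 blk=7 s=1: MISS | VC [9, 11]
  [5] addr=0x7b blk=7 s=1: L1-HIT | VC [9, 11]
  [6] addr=0xb5 blk=11 s=1: VC-HIT | VC [9, 7]
  [7] addr=0xb2 blk=11 s=1: L1-HIT | VC [9, 7]
  [8] addr=0xb4 blk=11 s=1: L1-HIT | VC [9, 7]
  [9] addr=0x73 blk=7 s=1: VC-HIT | VC [9, 11]
  [10] addr=0x9f blk=9 s=1: VC-HIT | VC [7, 11]
  [11] addr=0x97 blk=9 s=1: L1-HIT | VC [7, 11]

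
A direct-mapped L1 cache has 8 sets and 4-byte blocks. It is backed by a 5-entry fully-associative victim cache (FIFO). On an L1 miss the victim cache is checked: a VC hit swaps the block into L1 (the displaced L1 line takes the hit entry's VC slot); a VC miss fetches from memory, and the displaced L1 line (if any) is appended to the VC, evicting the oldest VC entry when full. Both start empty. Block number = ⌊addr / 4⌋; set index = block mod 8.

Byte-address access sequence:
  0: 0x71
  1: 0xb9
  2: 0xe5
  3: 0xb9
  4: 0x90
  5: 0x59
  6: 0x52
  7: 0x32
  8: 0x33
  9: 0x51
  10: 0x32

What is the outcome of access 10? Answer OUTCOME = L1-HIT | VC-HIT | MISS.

OUTCOME = VC-HIT

#0 0x71→b28/s4 MISS; vc=[]
#1 0xb9→b46/s6 MISS; vc=[]
#2 0xe5→b57/s1 MISS; vc=[]
#3 0xb9→b46/s6 L1-HIT; vc=[]
#4 0x90→b36/s4 MISS; vc=[28]
#5 0x59→b22/s6 MISS; vc=[28,46]
#6 0x52→b20/s4 MISS; vc=[28,46,36]
#7 0x32→b12/s4 MISS; vc=[28,46,36,20]
#8 0x33→b12/s4 L1-HIT; vc=[28,46,36,20]
#9 0x51→b20/s4 VC-HIT; vc=[28,46,36,12]
#10 0x32→b12/s4 VC-HIT; vc=[28,46,36,20]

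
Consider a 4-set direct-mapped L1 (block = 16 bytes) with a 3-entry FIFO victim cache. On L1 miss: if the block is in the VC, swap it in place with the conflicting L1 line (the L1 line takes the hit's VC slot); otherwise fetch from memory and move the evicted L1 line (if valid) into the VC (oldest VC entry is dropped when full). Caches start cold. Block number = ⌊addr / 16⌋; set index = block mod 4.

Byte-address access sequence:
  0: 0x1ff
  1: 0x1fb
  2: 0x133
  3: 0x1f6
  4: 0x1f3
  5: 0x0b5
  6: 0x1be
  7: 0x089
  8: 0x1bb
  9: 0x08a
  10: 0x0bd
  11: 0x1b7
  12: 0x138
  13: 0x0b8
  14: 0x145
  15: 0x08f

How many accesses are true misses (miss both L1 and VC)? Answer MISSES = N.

MISSES = 6

0: 0x1ff (blk 31, set 3) → MISS  vc=[]
1: 0x1fb (blk 31, set 3) → L1-HIT  vc=[]
2: 0x133 (blk 19, set 3) → MISS  vc=[31]
3: 0x1f6 (blk 31, set 3) → VC-HIT  vc=[19]
4: 0x1f3 (blk 31, set 3) → L1-HIT  vc=[19]
5: 0xb5 (blk 11, set 3) → MISS  vc=[19, 31]
6: 0x1be (blk 27, set 3) → MISS  vc=[19, 31, 11]
7: 0x89 (blk 8, set 0) → MISS  vc=[19, 31, 11]
8: 0x1bb (blk 27, set 3) → L1-HIT  vc=[19, 31, 11]
9: 0x8a (blk 8, set 0) → L1-HIT  vc=[19, 31, 11]
10: 0xbd (blk 11, set 3) → VC-HIT  vc=[19, 31, 27]
11: 0x1b7 (blk 27, set 3) → VC-HIT  vc=[19, 31, 11]
12: 0x138 (blk 19, set 3) → VC-HIT  vc=[27, 31, 11]
13: 0xb8 (blk 11, set 3) → VC-HIT  vc=[27, 31, 19]
14: 0x145 (blk 20, set 0) → MISS  vc=[31, 19, 8]
15: 0x8f (blk 8, set 0) → VC-HIT  vc=[31, 19, 20]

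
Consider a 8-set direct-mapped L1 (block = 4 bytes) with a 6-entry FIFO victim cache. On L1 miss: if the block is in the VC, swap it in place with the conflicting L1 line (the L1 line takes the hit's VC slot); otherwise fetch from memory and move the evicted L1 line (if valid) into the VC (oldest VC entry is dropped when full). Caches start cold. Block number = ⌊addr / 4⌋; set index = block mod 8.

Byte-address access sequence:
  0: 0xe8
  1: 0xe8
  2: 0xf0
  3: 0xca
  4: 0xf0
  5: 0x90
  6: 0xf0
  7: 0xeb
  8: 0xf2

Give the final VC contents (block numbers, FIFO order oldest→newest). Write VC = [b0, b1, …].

VC = [50, 36]

  [0] addr=0xe8 blk=58 s=2: MISS | VC []
  [1] addr=0xe8 blk=58 s=2: L1-HIT | VC []
  [2] addr=0xf0 blk=60 s=4: MISS | VC []
  [3] addr=0xca blk=50 s=2: MISS | VC [58]
  [4] addr=0xf0 blk=60 s=4: L1-HIT | VC [58]
  [5] addr=0x90 blk=36 s=4: MISS | VC [58, 60]
  [6] addr=0xf0 blk=60 s=4: VC-HIT | VC [58, 36]
  [7] addr=0xeb blk=58 s=2: VC-HIT | VC [50, 36]
  [8] addr=0xf2 blk=60 s=4: L1-HIT | VC [50, 36]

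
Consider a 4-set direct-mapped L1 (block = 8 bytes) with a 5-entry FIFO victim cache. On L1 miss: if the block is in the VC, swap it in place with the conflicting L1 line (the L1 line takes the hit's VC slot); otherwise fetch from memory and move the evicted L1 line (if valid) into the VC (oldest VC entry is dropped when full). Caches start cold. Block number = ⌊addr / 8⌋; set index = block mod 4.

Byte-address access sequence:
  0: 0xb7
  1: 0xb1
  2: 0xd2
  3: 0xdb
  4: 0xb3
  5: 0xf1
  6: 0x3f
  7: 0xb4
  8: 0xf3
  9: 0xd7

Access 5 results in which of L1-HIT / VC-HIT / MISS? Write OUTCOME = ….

OUTCOME = MISS

#0 0xb7→b22/s2 MISS; vc=[]
#1 0xb1→b22/s2 L1-HIT; vc=[]
#2 0xd2→b26/s2 MISS; vc=[22]
#3 0xdb→b27/s3 MISS; vc=[22]
#4 0xb3→b22/s2 VC-HIT; vc=[26]
#5 0xf1→b30/s2 MISS; vc=[26,22]
#6 0x3f→b7/s3 MISS; vc=[26,22,27]
#7 0xb4→b22/s2 VC-HIT; vc=[26,30,27]
#8 0xf3→b30/s2 VC-HIT; vc=[26,22,27]
#9 0xd7→b26/s2 VC-HIT; vc=[30,22,27]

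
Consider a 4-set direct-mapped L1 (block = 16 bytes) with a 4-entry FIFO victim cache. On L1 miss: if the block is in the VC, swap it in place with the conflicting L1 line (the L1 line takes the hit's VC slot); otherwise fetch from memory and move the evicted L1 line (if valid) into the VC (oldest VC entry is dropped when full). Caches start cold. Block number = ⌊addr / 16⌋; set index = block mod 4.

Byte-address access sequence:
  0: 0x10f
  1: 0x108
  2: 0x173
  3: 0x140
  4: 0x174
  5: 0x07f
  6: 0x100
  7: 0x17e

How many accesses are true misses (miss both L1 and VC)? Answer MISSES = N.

MISSES = 4

#0 0x10f→b16/s0 MISS; vc=[]
#1 0x108→b16/s0 L1-HIT; vc=[]
#2 0x173→b23/s3 MISS; vc=[]
#3 0x140→b20/s0 MISS; vc=[16]
#4 0x174→b23/s3 L1-HIT; vc=[16]
#5 0x7f→b7/s3 MISS; vc=[16,23]
#6 0x100→b16/s0 VC-HIT; vc=[20,23]
#7 0x17e→b23/s3 VC-HIT; vc=[20,7]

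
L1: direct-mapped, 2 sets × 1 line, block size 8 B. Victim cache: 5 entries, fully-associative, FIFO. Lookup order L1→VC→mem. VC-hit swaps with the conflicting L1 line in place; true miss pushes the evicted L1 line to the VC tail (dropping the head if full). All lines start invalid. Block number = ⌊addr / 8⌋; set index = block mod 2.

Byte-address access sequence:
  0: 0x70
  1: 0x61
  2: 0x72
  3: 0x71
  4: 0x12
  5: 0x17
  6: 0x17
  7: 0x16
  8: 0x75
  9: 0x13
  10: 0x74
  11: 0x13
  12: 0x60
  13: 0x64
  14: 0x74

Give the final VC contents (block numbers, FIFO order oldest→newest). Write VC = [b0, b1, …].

  [0] addr=0x70 blk=14 s=0: MISS | VC []
  [1] addr=0x61 blk=12 s=0: MISS | VC [14]
  [2] addr=0x72 blk=14 s=0: VC-HIT | VC [12]
  [3] addr=0x71 blk=14 s=0: L1-HIT | VC [12]
  [4] addr=0x12 blk=2 s=0: MISS | VC [12, 14]
  [5] addr=0x17 blk=2 s=0: L1-HIT | VC [12, 14]
  [6] addr=0x17 blk=2 s=0: L1-HIT | VC [12, 14]
  [7] addr=0x16 blk=2 s=0: L1-HIT | VC [12, 14]
  [8] addr=0x75 blk=14 s=0: VC-HIT | VC [12, 2]
  [9] addr=0x13 blk=2 s=0: VC-HIT | VC [12, 14]
  [10] addr=0x74 blk=14 s=0: VC-HIT | VC [12, 2]
  [11] addr=0x13 blk=2 s=0: VC-HIT | VC [12, 14]
  [12] addr=0x60 blk=12 s=0: VC-HIT | VC [2, 14]
  [13] addr=0x64 blk=12 s=0: L1-HIT | VC [2, 14]
  [14] addr=0x74 blk=14 s=0: VC-HIT | VC [2, 12]

VC = [2, 12]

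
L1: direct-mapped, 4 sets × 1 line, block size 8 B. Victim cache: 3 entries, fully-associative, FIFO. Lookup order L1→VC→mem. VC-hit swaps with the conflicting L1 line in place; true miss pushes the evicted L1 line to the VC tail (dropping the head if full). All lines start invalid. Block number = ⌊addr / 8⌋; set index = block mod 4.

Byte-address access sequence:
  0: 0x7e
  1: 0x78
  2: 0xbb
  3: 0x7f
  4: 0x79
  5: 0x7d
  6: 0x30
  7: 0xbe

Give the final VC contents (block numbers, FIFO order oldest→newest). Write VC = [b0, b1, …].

0: 0x7e (blk 15, set 3) → MISS  vc=[]
1: 0x78 (blk 15, set 3) → L1-HIT  vc=[]
2: 0xbb (blk 23, set 3) → MISS  vc=[15]
3: 0x7f (blk 15, set 3) → VC-HIT  vc=[23]
4: 0x79 (blk 15, set 3) → L1-HIT  vc=[23]
5: 0x7d (blk 15, set 3) → L1-HIT  vc=[23]
6: 0x30 (blk 6, set 2) → MISS  vc=[23]
7: 0xbe (blk 23, set 3) → VC-HIT  vc=[15]

VC = [15]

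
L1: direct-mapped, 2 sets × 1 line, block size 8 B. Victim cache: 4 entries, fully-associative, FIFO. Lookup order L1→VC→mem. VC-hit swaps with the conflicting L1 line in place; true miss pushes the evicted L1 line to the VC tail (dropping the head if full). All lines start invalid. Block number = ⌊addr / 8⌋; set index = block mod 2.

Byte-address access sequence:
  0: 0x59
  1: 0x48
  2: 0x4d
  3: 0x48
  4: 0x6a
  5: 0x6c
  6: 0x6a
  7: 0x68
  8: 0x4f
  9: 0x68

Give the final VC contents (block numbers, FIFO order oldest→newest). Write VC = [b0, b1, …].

  [0] addr=0x59 blk=11 s=1: MISS | VC []
  [1] addr=0x48 blk=9 s=1: MISS | VC [11]
  [2] addr=0x4d blk=9 s=1: L1-HIT | VC [11]
  [3] addr=0x48 blk=9 s=1: L1-HIT | VC [11]
  [4] addr=0x6a blk=13 s=1: MISS | VC [11, 9]
  [5] addr=0x6c blk=13 s=1: L1-HIT | VC [11, 9]
  [6] addr=0x6a blk=13 s=1: L1-HIT | VC [11, 9]
  [7] addr=0x68 blk=13 s=1: L1-HIT | VC [11, 9]
  [8] addr=0x4f blk=9 s=1: VC-HIT | VC [11, 13]
  [9] addr=0x68 blk=13 s=1: VC-HIT | VC [11, 9]

VC = [11, 9]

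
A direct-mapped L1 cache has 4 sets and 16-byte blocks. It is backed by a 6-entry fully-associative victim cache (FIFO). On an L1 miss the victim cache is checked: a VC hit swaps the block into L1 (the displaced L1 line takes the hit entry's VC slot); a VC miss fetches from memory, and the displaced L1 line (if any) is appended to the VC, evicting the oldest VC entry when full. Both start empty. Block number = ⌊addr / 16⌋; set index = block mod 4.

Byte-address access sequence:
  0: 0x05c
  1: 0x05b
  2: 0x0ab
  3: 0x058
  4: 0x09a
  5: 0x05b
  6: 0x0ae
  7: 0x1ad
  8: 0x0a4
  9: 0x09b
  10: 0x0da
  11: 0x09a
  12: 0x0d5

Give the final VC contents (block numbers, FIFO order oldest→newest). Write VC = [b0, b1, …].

0: 0x5c (blk 5, set 1) → MISS  vc=[]
1: 0x5b (blk 5, set 1) → L1-HIT  vc=[]
2: 0xab (blk 10, set 2) → MISS  vc=[]
3: 0x58 (blk 5, set 1) → L1-HIT  vc=[]
4: 0x9a (blk 9, set 1) → MISS  vc=[5]
5: 0x5b (blk 5, set 1) → VC-HIT  vc=[9]
6: 0xae (blk 10, set 2) → L1-HIT  vc=[9]
7: 0x1ad (blk 26, set 2) → MISS  vc=[9, 10]
8: 0xa4 (blk 10, set 2) → VC-HIT  vc=[9, 26]
9: 0x9b (blk 9, set 1) → VC-HIT  vc=[5, 26]
10: 0xda (blk 13, set 1) → MISS  vc=[5, 26, 9]
11: 0x9a (blk 9, set 1) → VC-HIT  vc=[5, 26, 13]
12: 0xd5 (blk 13, set 1) → VC-HIT  vc=[5, 26, 9]

VC = [5, 26, 9]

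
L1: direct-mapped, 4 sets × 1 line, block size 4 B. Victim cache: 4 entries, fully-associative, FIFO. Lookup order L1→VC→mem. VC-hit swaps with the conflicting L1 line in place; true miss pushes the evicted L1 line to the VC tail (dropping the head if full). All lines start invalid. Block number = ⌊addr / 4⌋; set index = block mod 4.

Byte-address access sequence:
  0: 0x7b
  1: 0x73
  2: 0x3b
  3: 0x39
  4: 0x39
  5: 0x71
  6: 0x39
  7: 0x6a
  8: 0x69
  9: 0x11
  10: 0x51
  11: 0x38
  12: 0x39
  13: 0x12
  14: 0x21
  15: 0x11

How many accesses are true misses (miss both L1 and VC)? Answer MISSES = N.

#0 0x7b→b30/s2 MISS; vc=[]
#1 0x73→b28/s0 MISS; vc=[]
#2 0x3b→b14/s2 MISS; vc=[30]
#3 0x39→b14/s2 L1-HIT; vc=[30]
#4 0x39→b14/s2 L1-HIT; vc=[30]
#5 0x71→b28/s0 L1-HIT; vc=[30]
#6 0x39→b14/s2 L1-HIT; vc=[30]
#7 0x6a→b26/s2 MISS; vc=[30,14]
#8 0x69→b26/s2 L1-HIT; vc=[30,14]
#9 0x11→b4/s0 MISS; vc=[30,14,28]
#10 0x51→b20/s0 MISS; vc=[30,14,28,4]
#11 0x38→b14/s2 VC-HIT; vc=[30,26,28,4]
#12 0x39→b14/s2 L1-HIT; vc=[30,26,28,4]
#13 0x12→b4/s0 VC-HIT; vc=[30,26,28,20]
#14 0x21→b8/s0 MISS; vc=[26,28,20,4]
#15 0x11→b4/s0 VC-HIT; vc=[26,28,20,8]

MISSES = 7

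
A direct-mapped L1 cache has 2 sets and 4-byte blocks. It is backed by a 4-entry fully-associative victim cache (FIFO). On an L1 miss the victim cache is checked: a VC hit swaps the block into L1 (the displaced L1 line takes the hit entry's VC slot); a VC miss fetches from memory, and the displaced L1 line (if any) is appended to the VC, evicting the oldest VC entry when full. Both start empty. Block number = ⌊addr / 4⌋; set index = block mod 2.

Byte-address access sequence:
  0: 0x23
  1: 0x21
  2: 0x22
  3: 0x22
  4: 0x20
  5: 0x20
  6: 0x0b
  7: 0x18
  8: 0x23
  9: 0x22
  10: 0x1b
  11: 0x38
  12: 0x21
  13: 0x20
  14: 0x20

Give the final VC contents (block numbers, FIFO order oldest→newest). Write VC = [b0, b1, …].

VC = [14, 2, 6]

#0 0x23→b8/s0 MISS; vc=[]
#1 0x21→b8/s0 L1-HIT; vc=[]
#2 0x22→b8/s0 L1-HIT; vc=[]
#3 0x22→b8/s0 L1-HIT; vc=[]
#4 0x20→b8/s0 L1-HIT; vc=[]
#5 0x20→b8/s0 L1-HIT; vc=[]
#6 0xb→b2/s0 MISS; vc=[8]
#7 0x18→b6/s0 MISS; vc=[8,2]
#8 0x23→b8/s0 VC-HIT; vc=[6,2]
#9 0x22→b8/s0 L1-HIT; vc=[6,2]
#10 0x1b→b6/s0 VC-HIT; vc=[8,2]
#11 0x38→b14/s0 MISS; vc=[8,2,6]
#12 0x21→b8/s0 VC-HIT; vc=[14,2,6]
#13 0x20→b8/s0 L1-HIT; vc=[14,2,6]
#14 0x20→b8/s0 L1-HIT; vc=[14,2,6]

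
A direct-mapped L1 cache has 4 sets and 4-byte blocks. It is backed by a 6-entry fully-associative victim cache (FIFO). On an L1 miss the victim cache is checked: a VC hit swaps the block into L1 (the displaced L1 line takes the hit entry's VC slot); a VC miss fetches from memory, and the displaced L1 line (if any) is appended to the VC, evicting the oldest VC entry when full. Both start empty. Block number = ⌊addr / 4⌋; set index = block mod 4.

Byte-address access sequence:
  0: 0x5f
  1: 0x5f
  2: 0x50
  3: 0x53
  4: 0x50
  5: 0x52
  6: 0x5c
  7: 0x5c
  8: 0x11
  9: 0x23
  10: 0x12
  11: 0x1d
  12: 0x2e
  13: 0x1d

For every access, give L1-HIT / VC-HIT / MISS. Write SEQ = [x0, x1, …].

  [0] addr=0x5f blk=23 s=3: MISS | VC []
  [1] addr=0x5f blk=23 s=3: L1-HIT | VC []
  [2] addr=0x50 blk=20 s=0: MISS | VC []
  [3] addr=0x53 blk=20 s=0: L1-HIT | VC []
  [4] addr=0x50 blk=20 s=0: L1-HIT | VC []
  [5] addr=0x52 blk=20 s=0: L1-HIT | VC []
  [6] addr=0x5c blk=23 s=3: L1-HIT | VC []
  [7] addr=0x5c blk=23 s=3: L1-HIT | VC []
  [8] addr=0x11 blk=4 s=0: MISS | VC [20]
  [9] addr=0x23 blk=8 s=0: MISS | VC [20, 4]
  [10] addr=0x12 blk=4 s=0: VC-HIT | VC [20, 8]
  [11] addr=0x1d blk=7 s=3: MISS | VC [20, 8, 23]
  [12] addr=0x2e blk=11 s=3: MISS | VC [20, 8, 23, 7]
  [13] addr=0x1d blk=7 s=3: VC-HIT | VC [20, 8, 23, 11]

SEQ = [MISS, L1-HIT, MISS, L1-HIT, L1-HIT, L1-HIT, L1-HIT, L1-HIT, MISS, MISS, VC-HIT, MISS, MISS, VC-HIT]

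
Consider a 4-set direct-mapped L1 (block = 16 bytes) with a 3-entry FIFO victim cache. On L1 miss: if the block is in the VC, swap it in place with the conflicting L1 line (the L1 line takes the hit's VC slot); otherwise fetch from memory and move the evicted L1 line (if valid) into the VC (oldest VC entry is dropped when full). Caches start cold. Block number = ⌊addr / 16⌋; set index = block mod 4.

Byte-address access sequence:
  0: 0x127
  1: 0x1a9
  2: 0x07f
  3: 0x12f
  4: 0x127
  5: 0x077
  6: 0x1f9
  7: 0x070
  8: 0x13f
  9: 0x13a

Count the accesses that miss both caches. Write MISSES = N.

MISSES = 5

  [0] addr=0x127 blk=18 s=2: MISS | VC []
  [1] addr=0x1a9 blk=26 s=2: MISS | VC [18]
  [2] addr=0x7f blk=7 s=3: MISS | VC [18]
  [3] addr=0x12f blk=18 s=2: VC-HIT | VC [26]
  [4] addr=0x127 blk=18 s=2: L1-HIT | VC [26]
  [5] addr=0x77 blk=7 s=3: L1-HIT | VC [26]
  [6] addr=0x1f9 blk=31 s=3: MISS | VC [26, 7]
  [7] addr=0x70 blk=7 s=3: VC-HIT | VC [26, 31]
  [8] addr=0x13f blk=19 s=3: MISS | VC [26, 31, 7]
  [9] addr=0x13a blk=19 s=3: L1-HIT | VC [26, 31, 7]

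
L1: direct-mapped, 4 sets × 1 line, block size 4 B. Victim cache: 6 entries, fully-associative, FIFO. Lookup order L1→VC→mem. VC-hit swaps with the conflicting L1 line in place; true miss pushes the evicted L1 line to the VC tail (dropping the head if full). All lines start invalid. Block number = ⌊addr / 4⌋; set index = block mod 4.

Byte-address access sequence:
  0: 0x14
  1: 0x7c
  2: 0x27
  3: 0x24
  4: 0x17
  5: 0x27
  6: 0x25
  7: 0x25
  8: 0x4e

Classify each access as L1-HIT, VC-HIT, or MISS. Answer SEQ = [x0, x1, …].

SEQ = [MISS, MISS, MISS, L1-HIT, VC-HIT, VC-HIT, L1-HIT, L1-HIT, MISS]

0: 0x14 (blk 5, set 1) → MISS  vc=[]
1: 0x7c (blk 31, set 3) → MISS  vc=[]
2: 0x27 (blk 9, set 1) → MISS  vc=[5]
3: 0x24 (blk 9, set 1) → L1-HIT  vc=[5]
4: 0x17 (blk 5, set 1) → VC-HIT  vc=[9]
5: 0x27 (blk 9, set 1) → VC-HIT  vc=[5]
6: 0x25 (blk 9, set 1) → L1-HIT  vc=[5]
7: 0x25 (blk 9, set 1) → L1-HIT  vc=[5]
8: 0x4e (blk 19, set 3) → MISS  vc=[5, 31]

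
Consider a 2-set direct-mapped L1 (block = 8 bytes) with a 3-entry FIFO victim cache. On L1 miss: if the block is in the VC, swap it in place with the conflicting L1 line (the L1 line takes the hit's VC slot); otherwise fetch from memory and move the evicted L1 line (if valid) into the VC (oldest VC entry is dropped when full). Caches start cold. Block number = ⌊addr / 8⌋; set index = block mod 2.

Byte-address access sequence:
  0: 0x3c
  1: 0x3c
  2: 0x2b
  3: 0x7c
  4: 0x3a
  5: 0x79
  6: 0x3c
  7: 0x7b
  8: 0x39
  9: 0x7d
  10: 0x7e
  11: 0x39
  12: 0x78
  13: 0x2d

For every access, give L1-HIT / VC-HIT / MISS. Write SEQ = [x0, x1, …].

SEQ = [MISS, L1-HIT, MISS, MISS, VC-HIT, VC-HIT, VC-HIT, VC-HIT, VC-HIT, VC-HIT, L1-HIT, VC-HIT, VC-HIT, VC-HIT]

  [0] addr=0x3c blk=7 s=1: MISS | VC []
  [1] addr=0x3c blk=7 s=1: L1-HIT | VC []
  [2] addr=0x2b blk=5 s=1: MISS | VC [7]
  [3] addr=0x7c blk=15 s=1: MISS | VC [7, 5]
  [4] addr=0x3a blk=7 s=1: VC-HIT | VC [15, 5]
  [5] addr=0x79 blk=15 s=1: VC-HIT | VC [7, 5]
  [6] addr=0x3c blk=7 s=1: VC-HIT | VC [15, 5]
  [7] addr=0x7b blk=15 s=1: VC-HIT | VC [7, 5]
  [8] addr=0x39 blk=7 s=1: VC-HIT | VC [15, 5]
  [9] addr=0x7d blk=15 s=1: VC-HIT | VC [7, 5]
  [10] addr=0x7e blk=15 s=1: L1-HIT | VC [7, 5]
  [11] addr=0x39 blk=7 s=1: VC-HIT | VC [15, 5]
  [12] addr=0x78 blk=15 s=1: VC-HIT | VC [7, 5]
  [13] addr=0x2d blk=5 s=1: VC-HIT | VC [7, 15]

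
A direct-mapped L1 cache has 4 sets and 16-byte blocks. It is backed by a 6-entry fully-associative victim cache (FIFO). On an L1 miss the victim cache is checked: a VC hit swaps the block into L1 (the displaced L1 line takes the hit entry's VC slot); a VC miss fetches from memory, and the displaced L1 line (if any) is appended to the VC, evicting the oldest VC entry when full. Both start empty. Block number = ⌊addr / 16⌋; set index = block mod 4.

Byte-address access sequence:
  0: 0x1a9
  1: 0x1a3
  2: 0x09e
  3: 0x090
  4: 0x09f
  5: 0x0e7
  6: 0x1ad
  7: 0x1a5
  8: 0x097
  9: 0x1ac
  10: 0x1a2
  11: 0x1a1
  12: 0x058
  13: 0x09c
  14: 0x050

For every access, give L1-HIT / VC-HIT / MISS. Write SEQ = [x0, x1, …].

#0 0x1a9→b26/s2 MISS; vc=[]
#1 0x1a3→b26/s2 L1-HIT; vc=[]
#2 0x9e→b9/s1 MISS; vc=[]
#3 0x90→b9/s1 L1-HIT; vc=[]
#4 0x9f→b9/s1 L1-HIT; vc=[]
#5 0xe7→b14/s2 MISS; vc=[26]
#6 0x1ad→b26/s2 VC-HIT; vc=[14]
#7 0x1a5→b26/s2 L1-HIT; vc=[14]
#8 0x97→b9/s1 L1-HIT; vc=[14]
#9 0x1ac→b26/s2 L1-HIT; vc=[14]
#10 0x1a2→b26/s2 L1-HIT; vc=[14]
#11 0x1a1→b26/s2 L1-HIT; vc=[14]
#12 0x58→b5/s1 MISS; vc=[14,9]
#13 0x9c→b9/s1 VC-HIT; vc=[14,5]
#14 0x50→b5/s1 VC-HIT; vc=[14,9]

SEQ = [MISS, L1-HIT, MISS, L1-HIT, L1-HIT, MISS, VC-HIT, L1-HIT, L1-HIT, L1-HIT, L1-HIT, L1-HIT, MISS, VC-HIT, VC-HIT]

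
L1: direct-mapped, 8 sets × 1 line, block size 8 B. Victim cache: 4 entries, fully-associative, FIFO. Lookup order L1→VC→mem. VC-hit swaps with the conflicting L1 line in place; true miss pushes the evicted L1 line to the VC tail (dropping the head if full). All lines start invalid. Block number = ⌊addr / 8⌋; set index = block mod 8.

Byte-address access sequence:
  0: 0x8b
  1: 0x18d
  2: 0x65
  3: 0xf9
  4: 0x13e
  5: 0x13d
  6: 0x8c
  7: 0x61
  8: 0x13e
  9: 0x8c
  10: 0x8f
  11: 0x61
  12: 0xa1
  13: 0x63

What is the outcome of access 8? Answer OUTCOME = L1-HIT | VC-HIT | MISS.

0: 0x8b (blk 17, set 1) → MISS  vc=[]
1: 0x18d (blk 49, set 1) → MISS  vc=[17]
2: 0x65 (blk 12, set 4) → MISS  vc=[17]
3: 0xf9 (blk 31, set 7) → MISS  vc=[17]
4: 0x13e (blk 39, set 7) → MISS  vc=[17, 31]
5: 0x13d (blk 39, set 7) → L1-HIT  vc=[17, 31]
6: 0x8c (blk 17, set 1) → VC-HIT  vc=[49, 31]
7: 0x61 (blk 12, set 4) → L1-HIT  vc=[49, 31]
8: 0x13e (blk 39, set 7) → L1-HIT  vc=[49, 31]
9: 0x8c (blk 17, set 1) → L1-HIT  vc=[49, 31]
10: 0x8f (blk 17, set 1) → L1-HIT  vc=[49, 31]
11: 0x61 (blk 12, set 4) → L1-HIT  vc=[49, 31]
12: 0xa1 (blk 20, set 4) → MISS  vc=[49, 31, 12]
13: 0x63 (blk 12, set 4) → VC-HIT  vc=[49, 31, 20]

OUTCOME = L1-HIT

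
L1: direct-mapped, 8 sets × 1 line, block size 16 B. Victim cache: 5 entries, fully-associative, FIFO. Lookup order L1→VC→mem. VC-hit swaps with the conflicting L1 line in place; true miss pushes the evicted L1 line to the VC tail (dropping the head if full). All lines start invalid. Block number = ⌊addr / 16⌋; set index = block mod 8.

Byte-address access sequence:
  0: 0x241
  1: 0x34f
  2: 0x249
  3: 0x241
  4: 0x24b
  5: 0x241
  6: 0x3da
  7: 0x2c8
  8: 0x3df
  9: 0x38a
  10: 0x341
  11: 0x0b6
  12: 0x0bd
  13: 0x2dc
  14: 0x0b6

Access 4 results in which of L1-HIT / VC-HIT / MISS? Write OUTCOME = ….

OUTCOME = L1-HIT

  [0] addr=0x241 blk=36 s=4: MISS | VC []
  [1] addr=0x34f blk=52 s=4: MISS | VC [36]
  [2] addr=0x249 blk=36 s=4: VC-HIT | VC [52]
  [3] addr=0x241 blk=36 s=4: L1-HIT | VC [52]
  [4] addr=0x24b blk=36 s=4: L1-HIT | VC [52]
  [5] addr=0x241 blk=36 s=4: L1-HIT | VC [52]
  [6] addr=0x3da blk=61 s=5: MISS | VC [52]
  [7] addr=0x2c8 blk=44 s=4: MISS | VC [52, 36]
  [8] addr=0x3df blk=61 s=5: L1-HIT | VC [52, 36]
  [9] addr=0x38a blk=56 s=0: MISS | VC [52, 36]
  [10] addr=0x341 blk=52 s=4: VC-HIT | VC [44, 36]
  [11] addr=0xb6 blk=11 s=3: MISS | VC [44, 36]
  [12] addr=0xbd blk=11 s=3: L1-HIT | VC [44, 36]
  [13] addr=0x2dc blk=45 s=5: MISS | VC [44, 36, 61]
  [14] addr=0xb6 blk=11 s=3: L1-HIT | VC [44, 36, 61]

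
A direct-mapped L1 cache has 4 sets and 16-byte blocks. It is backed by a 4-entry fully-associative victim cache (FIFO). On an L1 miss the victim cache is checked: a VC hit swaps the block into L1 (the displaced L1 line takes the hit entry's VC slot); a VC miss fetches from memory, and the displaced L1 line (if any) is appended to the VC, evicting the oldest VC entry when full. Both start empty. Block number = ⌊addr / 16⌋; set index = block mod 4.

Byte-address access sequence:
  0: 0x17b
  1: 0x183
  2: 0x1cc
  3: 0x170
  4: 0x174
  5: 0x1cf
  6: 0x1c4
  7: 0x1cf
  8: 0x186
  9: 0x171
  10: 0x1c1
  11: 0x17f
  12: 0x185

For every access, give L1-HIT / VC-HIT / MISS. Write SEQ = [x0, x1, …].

SEQ = [MISS, MISS, MISS, L1-HIT, L1-HIT, L1-HIT, L1-HIT, L1-HIT, VC-HIT, L1-HIT, VC-HIT, L1-HIT, VC-HIT]

  [0] addr=0x17b blk=23 s=3: MISS | VC []
  [1] addr=0x183 blk=24 s=0: MISS | VC []
  [2] addr=0x1cc blk=28 s=0: MISS | VC [24]
  [3] addr=0x170 blk=23 s=3: L1-HIT | VC [24]
  [4] addr=0x174 blk=23 s=3: L1-HIT | VC [24]
  [5] addr=0x1cf blk=28 s=0: L1-HIT | VC [24]
  [6] addr=0x1c4 blk=28 s=0: L1-HIT | VC [24]
  [7] addr=0x1cf blk=28 s=0: L1-HIT | VC [24]
  [8] addr=0x186 blk=24 s=0: VC-HIT | VC [28]
  [9] addr=0x171 blk=23 s=3: L1-HIT | VC [28]
  [10] addr=0x1c1 blk=28 s=0: VC-HIT | VC [24]
  [11] addr=0x17f blk=23 s=3: L1-HIT | VC [24]
  [12] addr=0x185 blk=24 s=0: VC-HIT | VC [28]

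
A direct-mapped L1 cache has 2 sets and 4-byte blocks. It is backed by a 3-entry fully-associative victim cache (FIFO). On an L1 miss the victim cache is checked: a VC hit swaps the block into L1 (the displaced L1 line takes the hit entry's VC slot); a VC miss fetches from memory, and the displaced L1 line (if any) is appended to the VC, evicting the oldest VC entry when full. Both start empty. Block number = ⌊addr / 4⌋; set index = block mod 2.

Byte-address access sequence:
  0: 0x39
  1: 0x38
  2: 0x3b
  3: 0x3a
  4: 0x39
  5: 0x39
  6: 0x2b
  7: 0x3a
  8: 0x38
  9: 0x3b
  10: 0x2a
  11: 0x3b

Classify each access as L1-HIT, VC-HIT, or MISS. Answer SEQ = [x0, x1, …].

SEQ = [MISS, L1-HIT, L1-HIT, L1-HIT, L1-HIT, L1-HIT, MISS, VC-HIT, L1-HIT, L1-HIT, VC-HIT, VC-HIT]

0: 0x39 (blk 14, set 0) → MISS  vc=[]
1: 0x38 (blk 14, set 0) → L1-HIT  vc=[]
2: 0x3b (blk 14, set 0) → L1-HIT  vc=[]
3: 0x3a (blk 14, set 0) → L1-HIT  vc=[]
4: 0x39 (blk 14, set 0) → L1-HIT  vc=[]
5: 0x39 (blk 14, set 0) → L1-HIT  vc=[]
6: 0x2b (blk 10, set 0) → MISS  vc=[14]
7: 0x3a (blk 14, set 0) → VC-HIT  vc=[10]
8: 0x38 (blk 14, set 0) → L1-HIT  vc=[10]
9: 0x3b (blk 14, set 0) → L1-HIT  vc=[10]
10: 0x2a (blk 10, set 0) → VC-HIT  vc=[14]
11: 0x3b (blk 14, set 0) → VC-HIT  vc=[10]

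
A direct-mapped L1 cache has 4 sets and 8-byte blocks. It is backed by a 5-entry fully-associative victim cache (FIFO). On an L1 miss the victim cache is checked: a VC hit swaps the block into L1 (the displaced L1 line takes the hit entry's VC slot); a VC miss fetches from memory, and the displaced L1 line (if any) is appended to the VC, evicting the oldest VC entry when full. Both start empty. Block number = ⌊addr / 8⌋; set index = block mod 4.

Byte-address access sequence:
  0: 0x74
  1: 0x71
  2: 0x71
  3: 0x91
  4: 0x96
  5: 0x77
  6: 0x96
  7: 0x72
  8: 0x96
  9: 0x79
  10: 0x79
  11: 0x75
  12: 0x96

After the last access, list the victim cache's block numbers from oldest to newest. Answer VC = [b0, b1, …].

0: 0x74 (blk 14, set 2) → MISS  vc=[]
1: 0x71 (blk 14, set 2) → L1-HIT  vc=[]
2: 0x71 (blk 14, set 2) → L1-HIT  vc=[]
3: 0x91 (blk 18, set 2) → MISS  vc=[14]
4: 0x96 (blk 18, set 2) → L1-HIT  vc=[14]
5: 0x77 (blk 14, set 2) → VC-HIT  vc=[18]
6: 0x96 (blk 18, set 2) → VC-HIT  vc=[14]
7: 0x72 (blk 14, set 2) → VC-HIT  vc=[18]
8: 0x96 (blk 18, set 2) → VC-HIT  vc=[14]
9: 0x79 (blk 15, set 3) → MISS  vc=[14]
10: 0x79 (blk 15, set 3) → L1-HIT  vc=[14]
11: 0x75 (blk 14, set 2) → VC-HIT  vc=[18]
12: 0x96 (blk 18, set 2) → VC-HIT  vc=[14]

VC = [14]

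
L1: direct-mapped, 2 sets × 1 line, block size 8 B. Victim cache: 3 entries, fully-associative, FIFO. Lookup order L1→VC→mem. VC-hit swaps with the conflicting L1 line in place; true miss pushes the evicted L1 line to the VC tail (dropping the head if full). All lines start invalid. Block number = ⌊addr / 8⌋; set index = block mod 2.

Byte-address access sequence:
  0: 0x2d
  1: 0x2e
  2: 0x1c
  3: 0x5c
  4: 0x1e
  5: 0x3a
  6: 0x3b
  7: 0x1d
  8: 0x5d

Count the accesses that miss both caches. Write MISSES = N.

  [0] addr=0x2d blk=5 s=1: MISS | VC []
  [1] addr=0x2e blk=5 s=1: L1-HIT | VC []
  [2] addr=0x1c blk=3 s=1: MISS | VC [5]
  [3] addr=0x5c blk=11 s=1: MISS | VC [5, 3]
  [4] addr=0x1e blk=3 s=1: VC-HIT | VC [5, 11]
  [5] addr=0x3a blk=7 s=1: MISS | VC [5, 11, 3]
  [6] addr=0x3b blk=7 s=1: L1-HIT | VC [5, 11, 3]
  [7] addr=0x1d blk=3 s=1: VC-HIT | VC [5, 11, 7]
  [8] addr=0x5d blk=11 s=1: VC-HIT | VC [5, 3, 7]

MISSES = 4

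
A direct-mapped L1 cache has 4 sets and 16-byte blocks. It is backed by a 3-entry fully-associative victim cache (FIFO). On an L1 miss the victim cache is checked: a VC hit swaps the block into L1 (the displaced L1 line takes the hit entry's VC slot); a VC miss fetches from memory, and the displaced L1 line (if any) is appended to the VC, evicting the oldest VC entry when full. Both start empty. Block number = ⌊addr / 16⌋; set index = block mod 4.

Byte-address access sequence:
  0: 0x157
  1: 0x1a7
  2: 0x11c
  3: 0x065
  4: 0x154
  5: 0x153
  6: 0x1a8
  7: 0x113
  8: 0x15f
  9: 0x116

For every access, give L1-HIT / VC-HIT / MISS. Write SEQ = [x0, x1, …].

SEQ = [MISS, MISS, MISS, MISS, VC-HIT, L1-HIT, VC-HIT, VC-HIT, VC-HIT, VC-HIT]

  [0] addr=0x157 blk=21 s=1: MISS | VC []
  [1] addr=0x1a7 blk=26 s=2: MISS | VC []
  [2] addr=0x11c blk=17 s=1: MISS | VC [21]
  [3] addr=0x65 blk=6 s=2: MISS | VC [21, 26]
  [4] addr=0x154 blk=21 s=1: VC-HIT | VC [17, 26]
  [5] addr=0x153 blk=21 s=1: L1-HIT | VC [17, 26]
  [6] addr=0x1a8 blk=26 s=2: VC-HIT | VC [17, 6]
  [7] addr=0x113 blk=17 s=1: VC-HIT | VC [21, 6]
  [8] addr=0x15f blk=21 s=1: VC-HIT | VC [17, 6]
  [9] addr=0x116 blk=17 s=1: VC-HIT | VC [21, 6]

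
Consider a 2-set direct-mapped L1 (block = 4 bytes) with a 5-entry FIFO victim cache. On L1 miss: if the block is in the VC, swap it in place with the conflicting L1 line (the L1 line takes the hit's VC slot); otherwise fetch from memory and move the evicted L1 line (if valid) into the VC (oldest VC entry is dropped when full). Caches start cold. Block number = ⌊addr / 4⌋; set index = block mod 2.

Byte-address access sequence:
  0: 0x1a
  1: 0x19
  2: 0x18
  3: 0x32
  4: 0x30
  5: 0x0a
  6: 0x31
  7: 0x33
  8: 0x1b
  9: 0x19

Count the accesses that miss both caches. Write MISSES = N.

MISSES = 3

#0 0x1a→b6/s0 MISS; vc=[]
#1 0x19→b6/s0 L1-HIT; vc=[]
#2 0x18→b6/s0 L1-HIT; vc=[]
#3 0x32→b12/s0 MISS; vc=[6]
#4 0x30→b12/s0 L1-HIT; vc=[6]
#5 0xa→b2/s0 MISS; vc=[6,12]
#6 0x31→b12/s0 VC-HIT; vc=[6,2]
#7 0x33→b12/s0 L1-HIT; vc=[6,2]
#8 0x1b→b6/s0 VC-HIT; vc=[12,2]
#9 0x19→b6/s0 L1-HIT; vc=[12,2]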